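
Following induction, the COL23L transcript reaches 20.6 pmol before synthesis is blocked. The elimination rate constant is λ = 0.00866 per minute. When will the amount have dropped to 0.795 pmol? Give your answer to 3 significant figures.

376 minutes

t½ = ln 2 / λ = 0.69315 / 0.00866 ≈ 80.04 minutes.
Fraction remaining = 0.795/20.6 ≈ 0.038592.
n = log₂(20.6/0.795) = ln(25.912)/ln 2 ≈ 4.6955 half-lives.
t = n × t½ = 4.6955 × 80.04 ≈ 375.83 minutes.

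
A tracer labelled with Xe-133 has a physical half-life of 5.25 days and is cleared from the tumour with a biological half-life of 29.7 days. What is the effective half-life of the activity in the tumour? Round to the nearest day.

1/t_eff = 1/t_phys + 1/t_biol = 1/5.25 + 1/29.7 = 0.22415 per day.
t_eff = 5.25 × 29.7 / (5.25 + 29.7) ≈ 4.4614 days.

4 days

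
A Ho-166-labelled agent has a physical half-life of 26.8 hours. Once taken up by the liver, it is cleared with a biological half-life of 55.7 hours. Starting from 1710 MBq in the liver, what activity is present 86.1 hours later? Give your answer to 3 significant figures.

1/t_eff = 1/t_phys + 1/t_biol = 1/26.8 + 1/55.7 = 0.055267 per hour.
t_eff = 26.8 × 55.7 / (26.8 + 55.7) ≈ 18.094 hours.
Remaining = 1710 × (1/2)^(86.1/18.094) = 1710 × (1/2)^4.7585 ≈ 63.176 MBq.

63.2 MBq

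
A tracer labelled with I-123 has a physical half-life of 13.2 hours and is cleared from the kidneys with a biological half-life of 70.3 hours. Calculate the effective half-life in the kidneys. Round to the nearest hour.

11 hours

1/t_eff = 1/t_phys + 1/t_biol = 1/13.2 + 1/70.3 = 0.089982 per hour.
t_eff = 13.2 × 70.3 / (13.2 + 70.3) ≈ 11.113 hours.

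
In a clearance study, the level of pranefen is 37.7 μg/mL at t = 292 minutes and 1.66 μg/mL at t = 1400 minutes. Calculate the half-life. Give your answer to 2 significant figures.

250 minutes

Over Δt = 1400 − 292 = 1108 minutes, the level fell by a factor of 37.7/1.66 ≈ 22.711.
n = log₂(22.711) ≈ 4.5053 half-lives, so t½ = 1108/4.5053 ≈ 245.93 minutes.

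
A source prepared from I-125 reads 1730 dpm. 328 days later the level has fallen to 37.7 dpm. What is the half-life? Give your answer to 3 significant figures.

59.4 days

A/A₀ = 37.7/1730 ≈ 0.021792.
n = log₂(45.889) ≈ 5.5201 half-lives elapsed in 328 days.
t½ = 328/5.5201 ≈ 59.42 days.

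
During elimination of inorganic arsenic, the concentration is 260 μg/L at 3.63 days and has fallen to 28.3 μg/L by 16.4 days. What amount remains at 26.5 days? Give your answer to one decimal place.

Over Δt = 16.4 − 3.63 = 12.77 days, the level fell by a factor of 260/28.3 ≈ 9.1873.
n = log₂(9.1873) ≈ 3.1996 half-lives, so t½ = 12.77/3.1996 ≈ 3.9911 days.
From t = 16.4 to t = 26.5: 28.3 × (1/2)^((26.5−16.4)/3.9911) ≈ 4.8976 μg/L.

4.9 μg/L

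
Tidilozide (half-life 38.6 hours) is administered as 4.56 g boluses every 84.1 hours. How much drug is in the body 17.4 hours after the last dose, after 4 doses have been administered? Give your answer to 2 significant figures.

4.3 g

The 4 doses were given 269.7, 185.6, 101.5, 17.4 hours ago.
Total = 4.56·(1/2)^(269.7/38.6) + 4.56·(1/2)^(185.6/38.6) + 4.56·(1/2)^(101.5/38.6) + 4.56·(1/2)^(17.4/38.6)
      = 0.035946 + 0.16275 + 0.73688 + 3.3363 ≈ 4.2719 g.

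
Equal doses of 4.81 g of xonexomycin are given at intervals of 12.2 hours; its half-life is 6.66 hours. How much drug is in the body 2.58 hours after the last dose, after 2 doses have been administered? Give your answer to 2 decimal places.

4.71 g

The 2 doses were given 14.78, 2.58 hours ago.
Total = 4.81·(1/2)^(14.78/6.66) + 4.81·(1/2)^(2.58/6.66)
      = 1.033 + 3.6773 ≈ 4.7103 g.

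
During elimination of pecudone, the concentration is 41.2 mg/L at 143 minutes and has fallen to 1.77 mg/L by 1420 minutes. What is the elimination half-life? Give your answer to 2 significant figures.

Over Δt = 1420 − 143 = 1277 minutes, the level fell by a factor of 41.2/1.77 ≈ 23.277.
n = log₂(23.277) ≈ 4.5408 half-lives, so t½ = 1277/4.5408 ≈ 281.23 minutes.

280 minutes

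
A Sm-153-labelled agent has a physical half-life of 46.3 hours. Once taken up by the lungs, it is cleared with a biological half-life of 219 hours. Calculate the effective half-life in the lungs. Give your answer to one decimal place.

38.2 hours

1/t_eff = 1/t_phys + 1/t_biol = 1/46.3 + 1/219 = 0.026164 per hour.
t_eff = 46.3 × 219 / (46.3 + 219) ≈ 38.22 hours.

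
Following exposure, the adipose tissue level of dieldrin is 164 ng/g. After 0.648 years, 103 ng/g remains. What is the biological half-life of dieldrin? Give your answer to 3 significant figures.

A/A₀ = 103/164 ≈ 0.62805.
n = log₂(1.5922) ≈ 0.67105 half-lives elapsed in 0.648 years.
t½ = 0.648/0.67105 ≈ 0.96565 years.

0.966 years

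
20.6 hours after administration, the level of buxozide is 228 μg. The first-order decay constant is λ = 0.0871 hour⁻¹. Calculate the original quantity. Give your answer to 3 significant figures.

t½ = ln 2 / λ = 0.69315 / 0.0871 ≈ 7.9581 hours.
Number of half-lives elapsed: n = 20.6/7.9581 ≈ 2.5886.
A₀ = A × 2^n = 228 × 2^2.5886 = 228 × 6.015 ≈ 1371.4 μg.

1370 μg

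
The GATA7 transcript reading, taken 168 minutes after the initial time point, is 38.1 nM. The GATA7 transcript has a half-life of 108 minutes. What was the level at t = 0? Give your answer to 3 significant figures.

Number of half-lives elapsed: n = 168/108 ≈ 1.5556.
A₀ = A × 2^n = 38.1 × 2^1.5556 = 38.1 × 2.9395 ≈ 111.99 nM.

112 nM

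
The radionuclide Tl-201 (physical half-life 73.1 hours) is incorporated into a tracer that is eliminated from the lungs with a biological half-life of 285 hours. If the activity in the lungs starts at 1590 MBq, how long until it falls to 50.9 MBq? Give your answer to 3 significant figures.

1/t_eff = 1/t_phys + 1/t_biol = 1/73.1 + 1/285 = 0.017189 per hour.
t_eff = 73.1 × 285 / (73.1 + 285) ≈ 58.178 hours.
n = log₂(1590/50.9) ≈ 4.9652; t = 4.9652 × 58.178 ≈ 288.87 hours.

289 hours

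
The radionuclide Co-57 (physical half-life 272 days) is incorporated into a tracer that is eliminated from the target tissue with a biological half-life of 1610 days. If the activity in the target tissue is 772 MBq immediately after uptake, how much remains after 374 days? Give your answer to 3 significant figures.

1/t_eff = 1/t_phys + 1/t_biol = 1/272 + 1/1610 = 0.0042976 per day.
t_eff = 272 × 1610 / (272 + 1610) ≈ 232.69 days.
Remaining = 772 × (1/2)^(374/232.69) = 772 × (1/2)^1.6073 ≈ 253.38 MBq.

253 MBq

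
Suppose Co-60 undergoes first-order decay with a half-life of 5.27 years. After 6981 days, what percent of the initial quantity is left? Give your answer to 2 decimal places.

8.08%

6981 days = 19.126 years.
n = 19.126/5.27 ≈ 3.6292 half-lives.
Fraction remaining = (1/2)^3.6292 ≈ 0.080815, i.e. 8.0815%.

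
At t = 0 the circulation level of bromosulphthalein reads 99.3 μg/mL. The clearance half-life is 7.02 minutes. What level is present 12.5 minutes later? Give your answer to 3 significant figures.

Number of half-lives: n = 12.5/7.02 ≈ 1.7806.
Remaining = 99.3 × (1/2)^1.7806 = 99.3 × 0.29106 ≈ 28.902 μg/mL.

28.9 μg/mL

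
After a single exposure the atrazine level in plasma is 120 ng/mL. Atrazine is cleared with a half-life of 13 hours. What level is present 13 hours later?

Elapsed time is 1 half-life (13/13).
Each half-life halves the amount: 120 × (1/2)^1 = 120/2 = 60 ng/mL.

60 ng/mL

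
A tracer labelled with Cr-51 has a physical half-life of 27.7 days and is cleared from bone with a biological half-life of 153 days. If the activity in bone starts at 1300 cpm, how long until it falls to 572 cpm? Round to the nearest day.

1/t_eff = 1/t_phys + 1/t_biol = 1/27.7 + 1/153 = 0.042637 per day.
t_eff = 27.7 × 153 / (27.7 + 153) ≈ 23.454 days.
n = log₂(1300/572) ≈ 1.1844; t = 1.1844 × 23.454 ≈ 27.779 days.

28 days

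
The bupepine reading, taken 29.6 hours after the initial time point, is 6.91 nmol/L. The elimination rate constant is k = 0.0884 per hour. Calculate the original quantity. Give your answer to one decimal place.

94.6 nmol/L

t½ = ln 2 / k = 0.69315 / 0.0884 ≈ 7.841 hours.
Number of half-lives elapsed: n = 29.6/7.841 ≈ 3.775.
A₀ = A × 2^n = 6.91 × 2^3.775 = 6.91 × 13.69 ≈ 94.595 nmol/L.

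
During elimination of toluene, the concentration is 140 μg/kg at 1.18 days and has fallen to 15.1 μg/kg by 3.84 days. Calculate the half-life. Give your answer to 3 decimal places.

0.828 days

Over Δt = 3.84 − 1.18 = 2.66 days, the level fell by a factor of 140/15.1 ≈ 9.2715.
n = log₂(9.2715) ≈ 3.2128 half-lives, so t½ = 2.66/3.2128 ≈ 0.82794 days.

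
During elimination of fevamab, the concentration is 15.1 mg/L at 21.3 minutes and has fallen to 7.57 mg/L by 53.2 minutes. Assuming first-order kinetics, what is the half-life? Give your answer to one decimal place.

Over Δt = 53.2 − 21.3 = 31.9 minutes, the level fell by a factor of 15.1/7.57 ≈ 1.9947.
n = log₂(1.9947) ≈ 0.99618 half-lives, so t½ = 31.9/0.99618 ≈ 32.022 minutes.

32.0 minutes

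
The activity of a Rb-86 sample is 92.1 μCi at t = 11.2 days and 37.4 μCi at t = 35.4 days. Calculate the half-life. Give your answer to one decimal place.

Over Δt = 35.4 − 11.2 = 24.2 days, the level fell by a factor of 92.1/37.4 ≈ 2.4626.
n = log₂(2.4626) ≈ 1.3002 half-lives, so t½ = 24.2/1.3002 ≈ 18.613 days.

18.6 days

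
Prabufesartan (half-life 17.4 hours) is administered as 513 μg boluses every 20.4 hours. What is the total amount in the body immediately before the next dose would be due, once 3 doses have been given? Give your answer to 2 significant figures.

The 3 doses were given 61.2, 40.8, 20.4 hours ago.
Total = 513·(1/2)^(61.2/17.4) + 513·(1/2)^(40.8/17.4) + 513·(1/2)^(20.4/17.4)
      = 44.805 + 100.98 + 227.61 ≈ 373.4 μg.

370 μg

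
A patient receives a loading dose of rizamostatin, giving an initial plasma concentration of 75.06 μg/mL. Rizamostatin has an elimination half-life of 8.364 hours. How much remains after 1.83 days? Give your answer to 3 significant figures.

1.97 μg/mL

Convert the elapsed time: 1.83 days = 43.92 hours.
Number of half-lives: n = 43.92/8.364 ≈ 5.2511.
Remaining = 75.06 × (1/2)^5.2511 = 75.06 × 0.026258 ≈ 1.971 μg/mL.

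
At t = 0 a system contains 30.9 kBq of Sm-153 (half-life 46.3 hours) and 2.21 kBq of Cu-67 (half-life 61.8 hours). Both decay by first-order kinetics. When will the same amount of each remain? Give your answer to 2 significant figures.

Set 30.9·(1/2)^(t/46.3) = 2.21·(1/2)^(t/61.8).
Taking log₂: log₂(30.9/2.21) = t·(1/46.3 − 1/61.8).
log₂(13.982) = 3.8055; 1/46.3 − 1/61.8 = 0.005417.
t = 3.8055 / 0.005417 ≈ 702.5 hours.

700 hours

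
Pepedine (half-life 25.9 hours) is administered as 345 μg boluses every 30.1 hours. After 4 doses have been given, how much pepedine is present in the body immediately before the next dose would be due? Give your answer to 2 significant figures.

270 μg

The 4 doses were given 120.4, 90.3, 60.2, 30.1 hours ago.
Total = 345·(1/2)^(120.4/25.9) + 345·(1/2)^(90.3/25.9) + 345·(1/2)^(60.2/25.9) + 345·(1/2)^(30.1/25.9)
      = 13.754 + 30.781 + 68.885 + 154.16 ≈ 267.58 μg.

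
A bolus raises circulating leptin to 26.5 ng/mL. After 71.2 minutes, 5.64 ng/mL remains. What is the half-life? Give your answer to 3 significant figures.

31.9 minutes

A/A₀ = 5.64/26.5 ≈ 0.21283.
n = log₂(4.6986) ≈ 2.2322 half-lives elapsed in 71.2 minutes.
t½ = 71.2/2.2322 ≈ 31.896 minutes.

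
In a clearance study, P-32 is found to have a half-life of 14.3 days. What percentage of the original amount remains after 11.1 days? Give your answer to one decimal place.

n = 11.1/14.3 ≈ 0.77622 half-lives.
Fraction remaining = (1/2)^0.77622 ≈ 0.58389, i.e. 58.389%.

58.4%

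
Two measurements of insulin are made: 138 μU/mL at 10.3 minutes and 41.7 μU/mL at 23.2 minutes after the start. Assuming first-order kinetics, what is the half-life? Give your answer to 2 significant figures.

7.5 minutes

Over Δt = 23.2 − 10.3 = 12.9 minutes, the level fell by a factor of 138/41.7 ≈ 3.3094.
n = log₂(3.3094) ≈ 1.7265 half-lives, so t½ = 12.9/1.7265 ≈ 7.4716 minutes.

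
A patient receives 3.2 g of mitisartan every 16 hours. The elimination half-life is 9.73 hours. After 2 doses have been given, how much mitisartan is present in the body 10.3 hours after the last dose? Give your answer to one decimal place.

2.0 g

The 2 doses were given 26.3, 10.3 hours ago.
Total = 3.2·(1/2)^(26.3/9.73) + 3.2·(1/2)^(10.3/9.73)
      = 0.49144 + 1.5363 ≈ 2.0278 g.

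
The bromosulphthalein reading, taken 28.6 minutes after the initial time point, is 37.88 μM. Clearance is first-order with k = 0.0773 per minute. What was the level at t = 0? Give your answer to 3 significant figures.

346 μM

t½ = ln 2 / k = 0.69315 / 0.0773 ≈ 8.967 minutes.
Number of half-lives elapsed: n = 28.6/8.967 ≈ 3.1895.
A₀ = A × 2^n = 37.88 × 2^3.1895 = 37.88 × 9.1228 ≈ 345.57 μM.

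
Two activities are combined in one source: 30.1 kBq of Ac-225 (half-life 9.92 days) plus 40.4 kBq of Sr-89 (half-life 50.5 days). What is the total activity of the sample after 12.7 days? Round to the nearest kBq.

Ac-225: 30.1 × (1/2)^(12.7/9.92) = 30.1 × (1/2)^1.2802 ≈ 12.393 kBq.
Sr-89: 40.4 × (1/2)^(12.7/50.5) = 40.4 × (1/2)^0.25149 ≈ 33.937 kBq.
Total = 12.393 + 33.937 ≈ 46.33 kBq.

46 kBq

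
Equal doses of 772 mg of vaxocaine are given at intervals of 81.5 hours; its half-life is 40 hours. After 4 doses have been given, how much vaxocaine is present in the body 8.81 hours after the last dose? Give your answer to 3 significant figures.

The 4 doses were given 253.31, 171.81, 90.31, 8.81 hours ago.
Total = 772·(1/2)^(253.31/40) + 772·(1/2)^(171.81/40) + 772·(1/2)^(90.31/40) + 772·(1/2)^(8.81/40)
      = 9.5779 + 39.32 + 161.42 + 662.7 ≈ 873.02 mg.

873 mg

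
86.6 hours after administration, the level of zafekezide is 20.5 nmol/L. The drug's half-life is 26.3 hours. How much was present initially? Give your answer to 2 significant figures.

200 nmol/L

Number of half-lives elapsed: n = 86.6/26.3 ≈ 3.2928.
A₀ = A × 2^n = 20.5 × 2^3.2928 = 20.5 × 9.8 ≈ 200.9 nmol/L.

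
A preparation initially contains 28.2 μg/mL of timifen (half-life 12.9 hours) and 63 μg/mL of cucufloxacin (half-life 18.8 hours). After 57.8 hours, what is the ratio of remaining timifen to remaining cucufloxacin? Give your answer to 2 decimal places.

0.17

timifen: 28.2 × (1/2)^(57.8/12.9) = 28.2 × (1/2)^4.4806 ≈ 1.2631 μg/mL.
cucufloxacin: 63 × (1/2)^(57.8/18.8) = 63 × (1/2)^3.0745 ≈ 7.4788 μg/mL.
Ratio ≈ 1.2631 / 7.4788 ≈ 0.16889.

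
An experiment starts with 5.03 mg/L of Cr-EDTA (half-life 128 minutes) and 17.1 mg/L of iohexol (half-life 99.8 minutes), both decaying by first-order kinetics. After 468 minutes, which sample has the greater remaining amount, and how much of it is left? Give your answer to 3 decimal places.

iohexol, 0.663 mg/L

Cr-EDTA: 5.03 × (1/2)^3.6562 ≈ 0.39896 mg/L.
iohexol: 17.1 × (1/2)^4.6894 ≈ 0.66275 mg/L.
Iohexol has more remaining, at ≈ 0.66275 mg/L.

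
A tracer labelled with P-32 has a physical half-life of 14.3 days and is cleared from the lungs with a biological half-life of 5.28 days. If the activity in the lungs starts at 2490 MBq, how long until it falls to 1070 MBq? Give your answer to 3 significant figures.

1/t_eff = 1/t_phys + 1/t_biol = 1/14.3 + 1/5.28 = 0.25932 per day.
t_eff = 14.3 × 5.28 / (14.3 + 5.28) ≈ 3.8562 days.
n = log₂(2490/1070) ≈ 1.2185; t = 1.2185 × 3.8562 ≈ 4.6989 days.

4.70 days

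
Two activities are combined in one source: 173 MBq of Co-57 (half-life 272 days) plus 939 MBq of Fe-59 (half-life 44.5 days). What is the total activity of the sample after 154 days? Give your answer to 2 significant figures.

Co-57: 173 × (1/2)^(154/272) = 173 × (1/2)^0.56618 ≈ 116.84 MBq.
Fe-59: 939 × (1/2)^(154/44.5) = 939 × (1/2)^3.4607 ≈ 85.29 MBq.
Total = 116.84 + 85.29 ≈ 202.14 MBq.

200 MBq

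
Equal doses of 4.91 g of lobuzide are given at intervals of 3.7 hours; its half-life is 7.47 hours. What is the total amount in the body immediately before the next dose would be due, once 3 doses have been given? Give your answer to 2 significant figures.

The 3 doses were given 11.1, 7.4, 3.7 hours ago.
Total = 4.91·(1/2)^(11.1/7.47) + 4.91·(1/2)^(7.4/7.47) + 4.91·(1/2)^(3.7/7.47)
      = 1.7529 + 2.471 + 3.4832 ≈ 7.7071 g.

7.7 g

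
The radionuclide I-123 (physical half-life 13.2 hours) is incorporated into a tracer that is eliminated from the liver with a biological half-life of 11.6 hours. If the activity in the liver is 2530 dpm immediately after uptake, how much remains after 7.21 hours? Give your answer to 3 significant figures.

1130 dpm

1/t_eff = 1/t_phys + 1/t_biol = 1/13.2 + 1/11.6 = 0.16196 per hour.
t_eff = 13.2 × 11.6 / (13.2 + 11.6) ≈ 6.1742 hours.
Remaining = 2530 × (1/2)^(7.21/6.1742) = 2530 × (1/2)^1.1678 ≈ 1126.1 dpm.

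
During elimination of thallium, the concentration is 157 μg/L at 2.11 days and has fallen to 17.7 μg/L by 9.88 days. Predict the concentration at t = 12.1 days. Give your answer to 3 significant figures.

Over Δt = 9.88 − 2.11 = 7.77 days, the level fell by a factor of 157/17.7 ≈ 8.8701.
n = log₂(8.8701) ≈ 3.1489 half-lives, so t½ = 7.77/3.1489 ≈ 2.4675 days.
From t = 9.88 to t = 12.1: 17.7 × (1/2)^((12.1−9.88)/2.4675) ≈ 9.4872 μg/L.

9.49 μg/L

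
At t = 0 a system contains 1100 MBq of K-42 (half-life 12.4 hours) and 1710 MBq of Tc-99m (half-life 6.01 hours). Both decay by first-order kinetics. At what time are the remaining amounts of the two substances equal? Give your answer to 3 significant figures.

7.42 hours

Set 1100·(1/2)^(t/12.4) = 1710·(1/2)^(t/6.01).
Taking log₂: log₂(1100/1710) = t·(1/12.4 − 1/6.01).
log₂(0.64327) = -0.63649; 1/12.4 − 1/6.01 = -0.085744.
t = -0.63649 / -0.085744 ≈ 7.4232 hours.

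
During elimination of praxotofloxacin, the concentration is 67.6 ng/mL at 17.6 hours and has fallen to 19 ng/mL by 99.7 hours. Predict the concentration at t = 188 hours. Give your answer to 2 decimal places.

4.85 ng/mL

Over Δt = 99.7 − 17.6 = 82.1 hours, the level fell by a factor of 67.6/19 ≈ 3.5579.
n = log₂(3.5579) ≈ 1.831 half-lives, so t½ = 82.1/1.831 ≈ 44.838 hours.
From t = 99.7 to t = 188: 19 × (1/2)^((188−99.7)/44.838) ≈ 4.8522 ng/mL.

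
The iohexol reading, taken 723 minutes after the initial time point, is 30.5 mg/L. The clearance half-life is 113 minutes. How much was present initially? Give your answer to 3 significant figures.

Number of half-lives elapsed: n = 723/113 ≈ 6.3982.
A₀ = A × 2^n = 30.5 × 2^6.3982 = 30.5 × 84.345 ≈ 2572.5 mg/L.

2570 mg/L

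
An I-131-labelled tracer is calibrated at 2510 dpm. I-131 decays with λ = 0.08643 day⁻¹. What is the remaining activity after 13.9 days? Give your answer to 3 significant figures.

t½ = ln 2 / λ = 0.69315 / 0.08643 ≈ 8.0198 days.
Number of half-lives: n = 13.9/8.0198 ≈ 1.7332.
Remaining = 2510 × (1/2)^1.7332 = 2510 × 0.30078 ≈ 754.96 dpm.

755 dpm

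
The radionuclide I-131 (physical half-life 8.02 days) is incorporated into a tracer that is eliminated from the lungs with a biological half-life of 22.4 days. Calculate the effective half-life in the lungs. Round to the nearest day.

1/t_eff = 1/t_phys + 1/t_biol = 1/8.02 + 1/22.4 = 0.16933 per day.
t_eff = 8.02 × 22.4 / (8.02 + 22.4) ≈ 5.9056 days.

6 days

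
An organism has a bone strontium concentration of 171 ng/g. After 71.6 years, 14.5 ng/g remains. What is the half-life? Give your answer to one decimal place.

20.1 years

A/A₀ = 14.5/171 ≈ 0.084795.
n = log₂(11.793) ≈ 3.5599 half-lives elapsed in 71.6 years.
t½ = 71.6/3.5599 ≈ 20.113 years.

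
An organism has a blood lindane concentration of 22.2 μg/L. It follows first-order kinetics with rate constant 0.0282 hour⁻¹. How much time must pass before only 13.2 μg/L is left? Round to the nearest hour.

t½ = ln 2 / k = 0.69315 / 0.0282 ≈ 24.58 hours.
Fraction remaining = 13.2/22.2 ≈ 0.59459.
n = log₂(22.2/13.2) = ln(1.6818)/ln 2 ≈ 0.75002 half-lives.
t = n × t½ = 0.75002 × 24.58 ≈ 18.435 hours.

18 hours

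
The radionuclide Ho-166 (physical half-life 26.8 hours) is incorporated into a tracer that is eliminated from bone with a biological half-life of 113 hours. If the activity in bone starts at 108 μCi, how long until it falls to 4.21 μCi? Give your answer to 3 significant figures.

1/t_eff = 1/t_phys + 1/t_biol = 1/26.8 + 1/113 = 0.046163 per hour.
t_eff = 26.8 × 113 / (26.8 + 113) ≈ 21.662 hours.
n = log₂(108/4.21) ≈ 4.6811; t = 4.6811 × 21.662 ≈ 101.4 hours.

101 hours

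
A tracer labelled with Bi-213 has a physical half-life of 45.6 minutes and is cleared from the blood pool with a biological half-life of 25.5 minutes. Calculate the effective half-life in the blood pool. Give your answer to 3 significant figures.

16.4 minutes

1/t_eff = 1/t_phys + 1/t_biol = 1/45.6 + 1/25.5 = 0.061146 per minute.
t_eff = 45.6 × 25.5 / (45.6 + 25.5) ≈ 16.354 minutes.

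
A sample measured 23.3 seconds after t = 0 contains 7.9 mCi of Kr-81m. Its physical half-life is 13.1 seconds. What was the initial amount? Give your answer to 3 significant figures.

Number of half-lives elapsed: n = 23.3/13.1 ≈ 1.7786.
A₀ = A × 2^n = 7.9 × 2^1.7786 = 7.9 × 3.431 ≈ 27.105 mCi.

27.1 mCi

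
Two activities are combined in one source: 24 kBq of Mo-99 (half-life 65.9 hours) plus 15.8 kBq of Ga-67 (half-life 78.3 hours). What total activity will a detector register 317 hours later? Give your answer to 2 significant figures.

1.8 kBq

Mo-99: 24 × (1/2)^(317/65.9) = 24 × (1/2)^4.8103 ≈ 0.85538 kBq.
Ga-67: 15.8 × (1/2)^(317/78.3) = 15.8 × (1/2)^4.0485 ≈ 0.95483 kBq.
Total = 0.85538 + 0.95483 ≈ 1.8102 kBq.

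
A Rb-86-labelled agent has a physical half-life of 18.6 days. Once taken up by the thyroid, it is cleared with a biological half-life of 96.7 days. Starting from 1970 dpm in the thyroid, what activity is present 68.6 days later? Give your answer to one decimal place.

93.5 dpm

1/t_eff = 1/t_phys + 1/t_biol = 1/18.6 + 1/96.7 = 0.064105 per day.
t_eff = 18.6 × 96.7 / (18.6 + 96.7) ≈ 15.599 days.
Remaining = 1970 × (1/2)^(68.6/15.599) = 1970 × (1/2)^4.3976 ≈ 93.468 dpm.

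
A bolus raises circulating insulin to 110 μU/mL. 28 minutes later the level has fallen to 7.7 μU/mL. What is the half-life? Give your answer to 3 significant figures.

7.30 minutes

A/A₀ = 7.7/110 ≈ 0.07.
n = log₂(14.286) ≈ 3.8365 half-lives elapsed in 28 minutes.
t½ = 28/3.8365 ≈ 7.2983 minutes.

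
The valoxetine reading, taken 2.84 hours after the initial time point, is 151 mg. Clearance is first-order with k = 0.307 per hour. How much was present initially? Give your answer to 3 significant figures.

t½ = ln 2 / k = 0.69315 / 0.307 ≈ 2.2578 hours.
Number of half-lives elapsed: n = 2.84/2.2578 ≈ 1.2579.
A₀ = A × 2^n = 151 × 2^1.2579 = 151 × 2.3914 ≈ 361.1 mg.

361 mg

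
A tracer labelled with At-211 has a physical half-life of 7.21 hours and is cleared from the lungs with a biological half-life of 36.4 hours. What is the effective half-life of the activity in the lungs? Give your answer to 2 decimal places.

1/t_eff = 1/t_phys + 1/t_biol = 1/7.21 + 1/36.4 = 0.16617 per hour.
t_eff = 7.21 × 36.4 / (7.21 + 36.4) ≈ 6.018 hours.

6.02 hours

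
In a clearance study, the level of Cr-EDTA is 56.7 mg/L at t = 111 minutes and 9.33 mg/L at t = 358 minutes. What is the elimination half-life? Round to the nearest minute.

Over Δt = 358 − 111 = 247 minutes, the level fell by a factor of 56.7/9.33 ≈ 6.0772.
n = log₂(6.0772) ≈ 2.6034 half-lives, so t½ = 247/2.6034 ≈ 94.876 minutes.

95 minutes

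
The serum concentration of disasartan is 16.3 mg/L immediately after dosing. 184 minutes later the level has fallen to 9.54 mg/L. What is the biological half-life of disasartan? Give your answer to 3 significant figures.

A/A₀ = 9.54/16.3 ≈ 0.58528.
n = log₂(1.7086) ≈ 0.77281 half-lives elapsed in 184 minutes.
t½ = 184/0.77281 ≈ 238.09 minutes.

238 minutes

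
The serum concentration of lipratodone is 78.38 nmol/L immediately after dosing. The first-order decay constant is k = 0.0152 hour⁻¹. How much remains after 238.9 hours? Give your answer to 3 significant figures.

t½ = ln 2 / k = 0.69315 / 0.0152 ≈ 45.602 hours.
Number of half-lives: n = 238.9/45.602 ≈ 5.2388.
Remaining = 78.38 × (1/2)^5.2388 = 78.38 × 0.026482 ≈ 2.0757 nmol/L.

2.08 nmol/L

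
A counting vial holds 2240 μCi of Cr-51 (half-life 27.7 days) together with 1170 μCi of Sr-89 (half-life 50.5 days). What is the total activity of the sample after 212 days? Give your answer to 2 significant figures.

75 μCi

Cr-51: 2240 × (1/2)^(212/27.7) = 2240 × (1/2)^7.6534 ≈ 11.126 μCi.
Sr-89: 1170 × (1/2)^(212/50.5) = 1170 × (1/2)^4.198 ≈ 63.746 μCi.
Total = 11.126 + 63.746 ≈ 74.872 μCi.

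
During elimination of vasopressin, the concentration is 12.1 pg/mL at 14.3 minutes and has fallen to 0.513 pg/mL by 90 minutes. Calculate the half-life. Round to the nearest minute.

17 minutes

Over Δt = 90 − 14.3 = 75.7 minutes, the level fell by a factor of 12.1/0.513 ≈ 23.587.
n = log₂(23.587) ≈ 4.5599 half-lives, so t½ = 75.7/4.5599 ≈ 16.601 minutes.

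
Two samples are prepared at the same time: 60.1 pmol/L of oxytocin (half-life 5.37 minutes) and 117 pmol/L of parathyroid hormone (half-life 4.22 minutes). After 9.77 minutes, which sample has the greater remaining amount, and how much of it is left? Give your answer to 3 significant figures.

oxytocin: 60.1 × (1/2)^1.8194 ≈ 17.029 pmol/L.
parathyroid hormone: 117 × (1/2)^2.3152 ≈ 23.51 pmol/L.
Parathyroid hormone has more remaining, at ≈ 23.51 pmol/L.

parathyroid hormone, 23.5 pmol/L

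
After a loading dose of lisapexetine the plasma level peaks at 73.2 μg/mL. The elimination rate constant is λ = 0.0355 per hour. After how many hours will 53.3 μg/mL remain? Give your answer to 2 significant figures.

8.9 hours

t½ = ln 2 / λ = 0.69315 / 0.0355 ≈ 19.525 hours.
Fraction remaining = 53.3/73.2 ≈ 0.72814.
n = log₂(73.2/53.3) = ln(1.3734)/ln 2 ≈ 0.45771 half-lives.
t = n × t½ = 0.45771 × 19.525 ≈ 8.9369 hours.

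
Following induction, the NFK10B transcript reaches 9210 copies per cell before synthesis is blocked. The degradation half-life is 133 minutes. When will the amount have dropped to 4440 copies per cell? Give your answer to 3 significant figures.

140 minutes

Fraction remaining = 4440/9210 ≈ 0.48208.
n = log₂(9210/4440) = ln(2.0743)/ln 2 ≈ 1.0526 half-lives.
t = n × t½ = 1.0526 × 133 ≈ 140 minutes.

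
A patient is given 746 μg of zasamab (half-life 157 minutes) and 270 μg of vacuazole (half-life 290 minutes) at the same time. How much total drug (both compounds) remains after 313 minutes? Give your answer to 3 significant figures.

315 μg

zasamab: 746 × (1/2)^(313/157) = 746 × (1/2)^1.9936 ≈ 187.33 μg.
vacuazole: 270 × (1/2)^(313/290) = 270 × (1/2)^1.0793 ≈ 127.78 μg.
Total = 187.33 + 127.78 ≈ 315.1 μg.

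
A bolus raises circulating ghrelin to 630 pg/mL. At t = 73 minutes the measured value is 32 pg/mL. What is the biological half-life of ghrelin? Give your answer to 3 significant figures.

17.0 minutes

A/A₀ = 32/630 ≈ 0.050794.
n = log₂(19.688) ≈ 4.2992 half-lives elapsed in 73 minutes.
t½ = 73/4.2992 ≈ 16.98 minutes.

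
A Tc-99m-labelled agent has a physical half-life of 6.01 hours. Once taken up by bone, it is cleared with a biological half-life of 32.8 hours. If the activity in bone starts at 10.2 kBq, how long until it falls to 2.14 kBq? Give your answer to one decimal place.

11.4 hours

1/t_eff = 1/t_phys + 1/t_biol = 1/6.01 + 1/32.8 = 0.19688 per hour.
t_eff = 6.01 × 32.8 / (6.01 + 32.8) ≈ 5.0793 hours.
n = log₂(10.2/2.14) ≈ 2.2529; t = 2.2529 × 5.0793 ≈ 11.443 hours.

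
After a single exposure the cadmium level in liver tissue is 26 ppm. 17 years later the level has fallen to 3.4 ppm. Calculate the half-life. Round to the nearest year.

6 years

A/A₀ = 3.4/26 ≈ 0.13077.
n = log₂(7.6471) ≈ 2.9349 half-lives elapsed in 17 years.
t½ = 17/2.9349 ≈ 5.7924 years.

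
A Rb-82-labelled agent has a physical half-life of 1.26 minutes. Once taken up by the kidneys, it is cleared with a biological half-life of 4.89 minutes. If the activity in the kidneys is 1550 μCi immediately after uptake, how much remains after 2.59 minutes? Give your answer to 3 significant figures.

258 μCi

1/t_eff = 1/t_phys + 1/t_biol = 1/1.26 + 1/4.89 = 0.99815 per minute.
t_eff = 1.26 × 4.89 / (1.26 + 4.89) ≈ 1.0019 minutes.
Remaining = 1550 × (1/2)^(2.59/1.0019) = 1550 × (1/2)^2.5852 ≈ 258.29 μCi.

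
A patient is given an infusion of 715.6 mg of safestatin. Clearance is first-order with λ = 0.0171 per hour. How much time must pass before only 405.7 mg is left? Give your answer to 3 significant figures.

t½ = ln 2 / λ = 0.69315 / 0.0171 ≈ 40.535 hours.
Fraction remaining = 405.7/715.6 ≈ 0.56694.
n = log₂(715.6/405.7) = ln(1.7639)/ln 2 ≈ 0.81874 half-lives.
t = n × t½ = 0.81874 × 40.535 ≈ 33.188 hours.

33.2 hours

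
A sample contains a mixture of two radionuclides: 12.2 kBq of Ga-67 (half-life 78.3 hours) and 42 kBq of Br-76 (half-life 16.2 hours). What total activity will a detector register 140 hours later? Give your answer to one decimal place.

3.6 kBq

Ga-67: 12.2 × (1/2)^(140/78.3) = 12.2 × (1/2)^1.788 ≈ 3.5328 kBq.
Br-76: 42 × (1/2)^(140/16.2) = 42 × (1/2)^8.642 ≈ 0.10514 kBq.
Total = 3.5328 + 0.10514 ≈ 3.6379 kBq.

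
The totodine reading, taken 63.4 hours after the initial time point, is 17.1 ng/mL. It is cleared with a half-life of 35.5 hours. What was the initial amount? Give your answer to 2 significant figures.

59 ng/mL

Number of half-lives elapsed: n = 63.4/35.5 ≈ 1.7859.
A₀ = A × 2^n = 17.1 × 2^1.7859 = 17.1 × 3.4484 ≈ 58.967 ng/mL.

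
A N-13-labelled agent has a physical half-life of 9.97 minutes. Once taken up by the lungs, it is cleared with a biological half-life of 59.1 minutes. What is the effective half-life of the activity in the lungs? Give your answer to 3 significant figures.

1/t_eff = 1/t_phys + 1/t_biol = 1/9.97 + 1/59.1 = 0.11722 per minute.
t_eff = 9.97 × 59.1 / (9.97 + 59.1) ≈ 8.5309 minutes.

8.53 minutes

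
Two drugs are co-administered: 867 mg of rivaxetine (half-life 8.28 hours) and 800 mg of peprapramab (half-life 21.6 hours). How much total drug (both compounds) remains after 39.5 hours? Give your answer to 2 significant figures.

260 mg

rivaxetine: 867 × (1/2)^(39.5/8.28) = 867 × (1/2)^4.7705 ≈ 31.765 mg.
peprapramab: 800 × (1/2)^(39.5/21.6) = 800 × (1/2)^1.8287 ≈ 225.21 mg.
Total = 31.765 + 225.21 ≈ 256.98 mg.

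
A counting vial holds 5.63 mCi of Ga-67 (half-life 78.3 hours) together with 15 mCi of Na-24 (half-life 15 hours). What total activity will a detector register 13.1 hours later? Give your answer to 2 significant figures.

13 mCi

Ga-67: 5.63 × (1/2)^(13.1/78.3) = 5.63 × (1/2)^0.16731 ≈ 5.0135 mCi.
Na-24: 15 × (1/2)^(13.1/15) = 15 × (1/2)^0.87333 ≈ 8.1883 mCi.
Total = 5.0135 + 8.1883 ≈ 13.202 mCi.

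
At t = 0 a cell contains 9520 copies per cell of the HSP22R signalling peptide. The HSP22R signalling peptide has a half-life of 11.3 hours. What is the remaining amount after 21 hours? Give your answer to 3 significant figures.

Number of half-lives: n = 21/11.3 ≈ 1.8584.
Remaining = 9520 × (1/2)^1.8584 = 9520 × 0.27578 ≈ 2625.4 copies per cell.

2630 copies per cell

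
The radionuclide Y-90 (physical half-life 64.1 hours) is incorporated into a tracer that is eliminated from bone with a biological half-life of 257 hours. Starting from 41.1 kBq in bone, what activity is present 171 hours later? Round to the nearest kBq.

4 kBq

1/t_eff = 1/t_phys + 1/t_biol = 1/64.1 + 1/257 = 0.019492 per hour.
t_eff = 64.1 × 257 / (64.1 + 257) ≈ 51.304 hours.
Remaining = 41.1 × (1/2)^(171/51.304) = 41.1 × (1/2)^3.3331 ≈ 4.0784 kBq.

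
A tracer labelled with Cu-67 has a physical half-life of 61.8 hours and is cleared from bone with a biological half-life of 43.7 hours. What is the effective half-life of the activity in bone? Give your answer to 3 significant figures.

25.6 hours

1/t_eff = 1/t_phys + 1/t_biol = 1/61.8 + 1/43.7 = 0.039065 per hour.
t_eff = 61.8 × 43.7 / (61.8 + 43.7) ≈ 25.599 hours.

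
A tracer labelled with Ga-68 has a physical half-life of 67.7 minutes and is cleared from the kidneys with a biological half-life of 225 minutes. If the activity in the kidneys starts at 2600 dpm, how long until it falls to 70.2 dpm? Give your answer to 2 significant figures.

1/t_eff = 1/t_phys + 1/t_biol = 1/67.7 + 1/225 = 0.019215 per minute.
t_eff = 67.7 × 225 / (67.7 + 225) ≈ 52.041 minutes.
n = log₂(2600/70.2) ≈ 5.2109; t = 5.2109 × 52.041 ≈ 271.18 minutes.

270 minutes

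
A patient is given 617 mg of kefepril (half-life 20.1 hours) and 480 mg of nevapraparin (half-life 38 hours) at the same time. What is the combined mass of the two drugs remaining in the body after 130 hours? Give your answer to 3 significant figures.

51.8 mg

kefepril: 617 × (1/2)^(130/20.1) = 617 × (1/2)^6.4677 ≈ 6.9715 mg.
nevapraparin: 480 × (1/2)^(130/38) = 480 × (1/2)^3.4211 ≈ 44.813 mg.
Total = 6.9715 + 44.813 ≈ 51.784 mg.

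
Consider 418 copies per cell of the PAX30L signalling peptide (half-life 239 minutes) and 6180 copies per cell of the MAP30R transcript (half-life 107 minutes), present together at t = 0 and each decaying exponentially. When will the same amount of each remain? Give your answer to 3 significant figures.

753 minutes

Set 418·(1/2)^(t/239) = 6180·(1/2)^(t/107).
Taking log₂: log₂(418/6180) = t·(1/239 − 1/107).
log₂(0.067638) = -3.886; 1/239 − 1/107 = -0.0051617.
t = -3.886 / -0.0051617 ≈ 752.86 minutes.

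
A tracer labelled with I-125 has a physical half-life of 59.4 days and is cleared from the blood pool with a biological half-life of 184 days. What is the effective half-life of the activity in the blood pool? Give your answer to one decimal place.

44.9 days

1/t_eff = 1/t_phys + 1/t_biol = 1/59.4 + 1/184 = 0.02227 per day.
t_eff = 59.4 × 184 / (59.4 + 184) ≈ 44.904 days.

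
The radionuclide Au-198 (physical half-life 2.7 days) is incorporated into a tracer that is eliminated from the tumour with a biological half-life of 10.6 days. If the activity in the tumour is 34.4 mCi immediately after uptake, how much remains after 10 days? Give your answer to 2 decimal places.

1/t_eff = 1/t_phys + 1/t_biol = 1/2.7 + 1/10.6 = 0.46471 per day.
t_eff = 2.7 × 10.6 / (2.7 + 10.6) ≈ 2.1519 days.
Remaining = 34.4 × (1/2)^(10/2.1519) = 34.4 × (1/2)^4.6471 ≈ 1.3729 mCi.

1.37 mCi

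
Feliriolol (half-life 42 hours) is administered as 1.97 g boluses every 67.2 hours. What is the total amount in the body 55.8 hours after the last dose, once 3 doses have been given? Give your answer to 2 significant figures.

The 3 doses were given 190.2, 123, 55.8 hours ago.
Total = 1.97·(1/2)^(190.2/42) + 1.97·(1/2)^(123/42) + 1.97·(1/2)^(55.8/42)
      = 0.085355 + 0.25875 + 0.78438 ≈ 1.1285 g.

1.1 g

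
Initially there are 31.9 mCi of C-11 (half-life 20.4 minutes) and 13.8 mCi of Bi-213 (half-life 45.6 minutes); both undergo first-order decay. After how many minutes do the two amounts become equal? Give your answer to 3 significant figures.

Set 31.9·(1/2)^(t/20.4) = 13.8·(1/2)^(t/45.6).
Taking log₂: log₂(31.9/13.8) = t·(1/20.4 − 1/45.6).
log₂(2.3116) = 1.2089; 1/20.4 − 1/45.6 = 0.02709.
t = 1.2089 / 0.02709 ≈ 44.625 minutes.

44.6 minutes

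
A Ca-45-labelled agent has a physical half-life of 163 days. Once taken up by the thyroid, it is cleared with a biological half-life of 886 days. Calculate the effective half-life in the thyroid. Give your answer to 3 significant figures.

138 days

1/t_eff = 1/t_phys + 1/t_biol = 1/163 + 1/886 = 0.0072636 per day.
t_eff = 163 × 886 / (163 + 886) ≈ 137.67 days.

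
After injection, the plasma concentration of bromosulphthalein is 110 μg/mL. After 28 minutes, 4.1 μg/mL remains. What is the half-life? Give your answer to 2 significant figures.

5.9 minutes

A/A₀ = 4.1/110 ≈ 0.037273.
n = log₂(26.829) ≈ 4.7457 half-lives elapsed in 28 minutes.
t½ = 28/4.7457 ≈ 5.9 minutes.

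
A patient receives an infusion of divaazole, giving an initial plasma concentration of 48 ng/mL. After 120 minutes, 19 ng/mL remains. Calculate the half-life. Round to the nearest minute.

90 minutes

A/A₀ = 19/48 ≈ 0.39583.
n = log₂(2.5263) ≈ 1.337 half-lives elapsed in 120 minutes.
t½ = 120/1.337 ≈ 89.751 minutes.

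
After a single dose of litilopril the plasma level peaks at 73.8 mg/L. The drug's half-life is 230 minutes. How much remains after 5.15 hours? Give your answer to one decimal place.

Convert the elapsed time: 5.15 hours = 309 minutes.
Number of half-lives: n = 309/230 ≈ 1.3435.
Remaining = 73.8 × (1/2)^1.3435 = 73.8 × 0.39407 ≈ 29.082 mg/L.

29.1 mg/L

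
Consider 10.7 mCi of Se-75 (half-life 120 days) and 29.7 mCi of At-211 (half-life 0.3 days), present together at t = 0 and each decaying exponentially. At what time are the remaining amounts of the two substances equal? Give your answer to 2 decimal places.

Set 10.7·(1/2)^(t/120) = 29.7·(1/2)^(t/0.3).
Taking log₂: log₂(10.7/29.7) = t·(1/120 − 1/0.3).
log₂(0.36027) = -1.4729; 1/120 − 1/0.3 = -3.325.
t = -1.4729 / -3.325 ≈ 0.44296 days.

0.44 days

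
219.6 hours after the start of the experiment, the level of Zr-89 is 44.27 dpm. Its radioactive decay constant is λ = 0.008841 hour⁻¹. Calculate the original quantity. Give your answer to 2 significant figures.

t½ = ln 2 / λ = 0.69315 / 0.008841 ≈ 78.401 hours.
Number of half-lives elapsed: n = 219.6/78.401 ≈ 2.801.
A₀ = A × 2^n = 44.27 × 2^2.801 = 44.27 × 6.9691 ≈ 308.52 dpm.

310 dpm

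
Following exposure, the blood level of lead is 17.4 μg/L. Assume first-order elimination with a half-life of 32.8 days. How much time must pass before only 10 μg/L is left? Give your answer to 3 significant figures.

Fraction remaining = 10/17.4 ≈ 0.57471.
n = log₂(17.4/10) = ln(1.74)/ln 2 ≈ 0.79909 half-lives.
t = n × t½ = 0.79909 × 32.8 ≈ 26.21 days.

26.2 days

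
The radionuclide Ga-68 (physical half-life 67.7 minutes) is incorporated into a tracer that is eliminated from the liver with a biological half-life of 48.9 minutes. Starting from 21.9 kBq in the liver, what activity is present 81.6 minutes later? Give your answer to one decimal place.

1/t_eff = 1/t_phys + 1/t_biol = 1/67.7 + 1/48.9 = 0.035221 per minute.
t_eff = 67.7 × 48.9 / (67.7 + 48.9) ≈ 28.392 minutes.
Remaining = 21.9 × (1/2)^(81.6/28.392) = 21.9 × (1/2)^2.874 ≈ 2.9873 kBq.

3.0 kBq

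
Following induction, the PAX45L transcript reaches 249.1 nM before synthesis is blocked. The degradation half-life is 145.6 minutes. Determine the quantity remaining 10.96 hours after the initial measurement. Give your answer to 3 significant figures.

10.9 nM

Convert the elapsed time: 10.96 hours = 657.6 minutes.
Number of half-lives: n = 657.6/145.6 ≈ 4.5165.
Remaining = 249.1 × (1/2)^4.5165 = 249.1 × 0.043692 ≈ 10.884 nM.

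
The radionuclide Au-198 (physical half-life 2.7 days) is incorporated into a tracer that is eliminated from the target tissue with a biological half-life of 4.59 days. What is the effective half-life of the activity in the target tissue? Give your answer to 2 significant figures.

1/t_eff = 1/t_phys + 1/t_biol = 1/2.7 + 1/4.59 = 0.58824 per day.
t_eff = 2.7 × 4.59 / (2.7 + 4.59) ≈ 1.7 days.

1.7 days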